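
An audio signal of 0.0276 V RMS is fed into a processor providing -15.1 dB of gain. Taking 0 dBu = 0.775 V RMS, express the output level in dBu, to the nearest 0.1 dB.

-44.1 dBu

Input level: 20·log₁₀(0.0276/0.775) = -28.97 dBu.
Output: -28.97 − 15.1 = -44.1 dBu.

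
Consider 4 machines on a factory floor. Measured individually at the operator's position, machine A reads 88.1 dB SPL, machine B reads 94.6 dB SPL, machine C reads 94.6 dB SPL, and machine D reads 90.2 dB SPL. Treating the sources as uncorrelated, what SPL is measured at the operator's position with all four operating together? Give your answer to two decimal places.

Incoherent sources sum as intensities:
L_total = 10·log₁₀(10^(88.1/10) + 10^(94.6/10) + 10^(94.6/10) + 10^(90.2/10)) = 10·log₁₀(7461000000) = 98.73 dB SPL.

98.73 dB SPL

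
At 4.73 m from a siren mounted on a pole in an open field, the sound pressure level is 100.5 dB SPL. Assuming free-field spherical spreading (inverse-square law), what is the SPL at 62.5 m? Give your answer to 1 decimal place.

78.1 dB SPL

Free-field point source: level drops by 20·log₁₀ of the distance ratio.
ΔL = −20·log₁₀(62.5/4.73) = -22.42 dB, so L₂ = 100.5 + (-22.42) = 78.1 dB SPL.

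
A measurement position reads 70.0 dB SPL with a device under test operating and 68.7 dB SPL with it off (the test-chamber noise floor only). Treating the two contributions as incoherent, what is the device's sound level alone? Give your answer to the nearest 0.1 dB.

64.1 dB SPL

Subtract intensities: L_src = 10·log₁₀(10^(L_total/10) − 10^(L_bg/10)).
L_src = 10·log₁₀(10^(70.0/10) − 10^(68.7/10)) = 10·log₁₀(2587000) = 64.1 dB SPL.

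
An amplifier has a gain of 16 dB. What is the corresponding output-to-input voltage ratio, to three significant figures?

Voltage ratio = 10^(dB/20).
10^(16/20) = 10^(0.8000) = 6.31.

6.31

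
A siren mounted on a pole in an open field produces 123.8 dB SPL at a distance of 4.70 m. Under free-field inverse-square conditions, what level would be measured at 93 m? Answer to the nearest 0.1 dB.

For a point source in a free field, ΔL = −20·log₁₀(d₂/d₁).
ΔL = −20·log₁₀(93/4.70) = -25.93 dB, so L₂ = 123.8 + (-25.93) = 97.9 dB SPL.

97.9 dB SPL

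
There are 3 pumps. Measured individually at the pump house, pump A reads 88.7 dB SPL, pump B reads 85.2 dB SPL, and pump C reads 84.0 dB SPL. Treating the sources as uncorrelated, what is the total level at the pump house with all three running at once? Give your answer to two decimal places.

91.22 dB SPL

Uncorrelated sources add in intensity (power), not in dB.
L_total = 10·log₁₀(10^(88.7/10) + 10^(85.2/10) + 10^(84.0/10)) = 10·log₁₀(1324000000) = 91.22 dB SPL.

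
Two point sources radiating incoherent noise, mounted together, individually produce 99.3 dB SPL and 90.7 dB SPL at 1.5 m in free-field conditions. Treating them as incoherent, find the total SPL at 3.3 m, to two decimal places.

Combined at 1.5 m: 10·log₁₀(10^(99.3/10)+10^(90.7/10)) = 99.862 dB SPL.
Then apply −20·log₁₀(3.3/1.5) = -6.848 dB → 93.01 dB SPL.

93.01 dB SPL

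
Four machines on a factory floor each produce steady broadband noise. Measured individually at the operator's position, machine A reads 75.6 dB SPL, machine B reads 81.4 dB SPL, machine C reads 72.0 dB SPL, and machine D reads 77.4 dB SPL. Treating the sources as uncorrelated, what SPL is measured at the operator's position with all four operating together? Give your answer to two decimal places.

83.89 dB SPL

Incoherent sources sum as intensities:
L_total = 10·log₁₀(10^(75.6/10) + 10^(81.4/10) + 10^(72.0/10) + 10^(77.4/10)) = 10·log₁₀(245100000) = 83.89 dB SPL.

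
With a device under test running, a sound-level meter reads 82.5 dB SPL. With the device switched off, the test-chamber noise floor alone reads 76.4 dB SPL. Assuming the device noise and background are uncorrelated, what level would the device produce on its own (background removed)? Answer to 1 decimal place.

81.3 dB SPL

Subtract intensities: L_src = 10·log₁₀(10^(L_total/10) − 10^(L_bg/10)).
L_src = 10·log₁₀(10^(82.5/10) − 10^(76.4/10)) = 10·log₁₀(134200000) = 81.3 dB SPL.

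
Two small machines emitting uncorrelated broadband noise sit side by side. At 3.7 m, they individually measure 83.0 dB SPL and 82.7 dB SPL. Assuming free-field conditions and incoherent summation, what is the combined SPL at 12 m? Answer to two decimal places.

75.64 dB SPL

Combined at 3.7 m: 10·log₁₀(10^(83.0/10)+10^(82.7/10)) = 85.863 dB SPL.
Then apply −20·log₁₀(12/3.7) = -10.220 dB → 75.64 dB SPL.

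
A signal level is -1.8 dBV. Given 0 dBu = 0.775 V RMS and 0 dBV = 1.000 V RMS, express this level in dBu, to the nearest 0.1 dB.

+0.4 dBu

The offset between the scales is 20·log₁₀(0.775/1.000) = −2.214 dB.
So dBu = -1.8 + 2.214 = +0.4 dBu.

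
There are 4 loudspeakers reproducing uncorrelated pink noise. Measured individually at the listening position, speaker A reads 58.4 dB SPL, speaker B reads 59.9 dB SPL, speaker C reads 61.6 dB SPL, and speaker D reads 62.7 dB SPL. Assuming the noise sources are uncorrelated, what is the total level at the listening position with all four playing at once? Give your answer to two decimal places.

66.97 dB SPL

Uncorrelated sources add in intensity (power), not in dB.
L_total = 10·log₁₀(10^(58.4/10) + 10^(59.9/10) + 10^(61.6/10) + 10^(62.7/10)) = 10·log₁₀(4977000) = 66.97 dB SPL.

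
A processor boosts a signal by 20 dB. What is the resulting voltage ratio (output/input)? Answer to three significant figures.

Voltage ratio = 10^(dB/20).
10^(20/20) = 10^(1.000) = 10.0.

10.0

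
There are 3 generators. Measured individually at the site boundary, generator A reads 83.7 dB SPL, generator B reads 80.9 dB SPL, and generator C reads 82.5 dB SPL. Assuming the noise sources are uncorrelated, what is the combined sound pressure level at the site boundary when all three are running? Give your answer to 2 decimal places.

Uncorrelated sources add in intensity (power), not in dB.
L_total = 10·log₁₀(10^(83.7/10) + 10^(80.9/10) + 10^(82.5/10)) = 10·log₁₀(535300000) = 87.29 dB SPL.

87.29 dB SPL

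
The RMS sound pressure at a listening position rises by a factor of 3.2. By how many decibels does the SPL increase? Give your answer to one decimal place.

10.1 dB

SPL change from a pressure ratio uses the 20·log₁₀ form:
20·log₁₀(3.2) = 10.1 dB.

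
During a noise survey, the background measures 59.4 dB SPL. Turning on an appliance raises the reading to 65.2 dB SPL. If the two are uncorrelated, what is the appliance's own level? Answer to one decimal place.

Background correction is a power subtraction:
L_src = 10·log₁₀(10^(65.2/10) − 10^(59.4/10)) = 10·log₁₀(2440000) = 63.9 dB SPL.

63.9 dB SPL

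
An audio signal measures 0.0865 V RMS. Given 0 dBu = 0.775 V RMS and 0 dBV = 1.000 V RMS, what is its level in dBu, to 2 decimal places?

-19.05 dBu

dBu = 20·log₁₀(V / 0.775 V).
20·log₁₀(0.0865/0.775) = -19.05 dBu.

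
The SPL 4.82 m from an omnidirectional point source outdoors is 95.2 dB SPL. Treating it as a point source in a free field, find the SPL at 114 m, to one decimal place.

67.7 dB SPL

Free-field point source: level drops by 20·log₁₀ of the distance ratio.
ΔL = −20·log₁₀(114/4.82) = -27.48 dB, so L₂ = 95.2 + (-27.48) = 67.7 dB SPL.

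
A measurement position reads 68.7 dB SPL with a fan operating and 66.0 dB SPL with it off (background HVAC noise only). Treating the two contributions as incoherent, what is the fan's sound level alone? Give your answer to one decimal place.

65.4 dB SPL

Remove the background by subtracting linear intensities:
L_src = 10·log₁₀(10^(68.7/10) − 10^(66.0/10)) = 10·log₁₀(3432000) = 65.4 dB SPL.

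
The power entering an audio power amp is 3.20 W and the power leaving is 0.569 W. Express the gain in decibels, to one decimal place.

-7.5 dB

Power is a power quantity, so gain = 10·log₁₀(P_out/P_in).
10·log₁₀(0.569/3.20) = 10·log₁₀(0.1778) = -7.5 dB.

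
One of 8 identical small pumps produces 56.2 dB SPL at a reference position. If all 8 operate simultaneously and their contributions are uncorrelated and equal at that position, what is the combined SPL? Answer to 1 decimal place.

8 equal incoherent sources raise the level by 10·log₁₀(8) = 9.03 dB.
L_total = 56.2 + 9.03 = 65.2 dB SPL.

65.2 dB SPL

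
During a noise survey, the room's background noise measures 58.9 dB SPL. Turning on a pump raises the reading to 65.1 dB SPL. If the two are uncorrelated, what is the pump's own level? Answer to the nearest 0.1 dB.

63.9 dB SPL

Subtract intensities: L_src = 10·log₁₀(10^(L_total/10) − 10^(L_bg/10)).
L_src = 10·log₁₀(10^(65.1/10) − 10^(58.9/10)) = 10·log₁₀(2460000) = 63.9 dB SPL.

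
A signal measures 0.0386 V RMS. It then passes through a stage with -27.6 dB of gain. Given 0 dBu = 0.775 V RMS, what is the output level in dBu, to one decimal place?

-53.7 dBu

Input level: 20·log₁₀(0.0386/0.775) = -26.05 dBu.
Output: -26.05 − 27.6 = -53.7 dBu.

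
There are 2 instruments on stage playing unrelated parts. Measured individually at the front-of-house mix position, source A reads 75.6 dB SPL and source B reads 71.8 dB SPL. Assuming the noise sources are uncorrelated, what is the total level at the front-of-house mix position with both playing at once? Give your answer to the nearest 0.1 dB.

Incoherent sources sum as intensities:
L_total = 10·log₁₀(10^(75.6/10) + 10^(71.8/10)) = 10·log₁₀(51440000) = 77.1 dB SPL.

77.1 dB SPL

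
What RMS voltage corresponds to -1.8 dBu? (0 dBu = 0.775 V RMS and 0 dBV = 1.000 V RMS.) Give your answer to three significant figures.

0.630 V

V = 0.775 V × 10^(-1.8/20).
= 0.775 × 0.8128 = 0.630 V.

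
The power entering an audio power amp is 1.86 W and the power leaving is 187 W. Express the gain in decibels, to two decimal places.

20.02 dB

Power ratio → dB uses the 10·log₁₀ form:
10·log₁₀(187/1.86) = 10·log₁₀(100.5) = 20.02 dB.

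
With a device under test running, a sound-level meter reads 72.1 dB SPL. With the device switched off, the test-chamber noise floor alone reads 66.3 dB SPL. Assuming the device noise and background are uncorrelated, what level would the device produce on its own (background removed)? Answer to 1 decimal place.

Background correction is a power subtraction:
L_src = 10·log₁₀(10^(72.1/10) − 10^(66.3/10)) = 10·log₁₀(11950000) = 70.8 dB SPL.

70.8 dB SPL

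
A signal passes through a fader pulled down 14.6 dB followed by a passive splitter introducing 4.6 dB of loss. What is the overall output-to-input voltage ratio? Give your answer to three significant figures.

Net gain = (−14.6) + (−4.6) = -19.2 dB.
Voltage ratio = 10^(-19.2/20) = 0.110.

0.110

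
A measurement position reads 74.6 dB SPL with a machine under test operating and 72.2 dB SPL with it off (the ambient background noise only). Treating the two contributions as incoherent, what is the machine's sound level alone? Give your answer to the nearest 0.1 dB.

70.9 dB SPL

Remove the background by subtracting linear intensities:
L_src = 10·log₁₀(10^(74.6/10) − 10^(72.2/10)) = 10·log₁₀(12240000) = 70.9 dB SPL.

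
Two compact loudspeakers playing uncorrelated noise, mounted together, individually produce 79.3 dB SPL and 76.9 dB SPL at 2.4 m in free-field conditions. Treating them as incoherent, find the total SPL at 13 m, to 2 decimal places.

66.60 dB SPL

Combined at 2.4 m: 10·log₁₀(10^(79.3/10)+10^(76.9/10)) = 81.274 dB SPL.
Then apply −20·log₁₀(13/2.4) = -14.675 dB → 66.60 dB SPL.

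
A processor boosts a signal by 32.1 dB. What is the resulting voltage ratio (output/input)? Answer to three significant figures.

40.3

Voltage ratio = 10^(dB/20).
10^(32.1/20) = 10^(1.605) = 40.3.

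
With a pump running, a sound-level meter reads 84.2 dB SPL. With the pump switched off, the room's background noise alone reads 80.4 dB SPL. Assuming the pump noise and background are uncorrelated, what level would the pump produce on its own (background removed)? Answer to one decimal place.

Remove the background by subtracting linear intensities:
L_src = 10·log₁₀(10^(84.2/10) − 10^(80.4/10)) = 10·log₁₀(153400000) = 81.9 dB SPL.

81.9 dB SPL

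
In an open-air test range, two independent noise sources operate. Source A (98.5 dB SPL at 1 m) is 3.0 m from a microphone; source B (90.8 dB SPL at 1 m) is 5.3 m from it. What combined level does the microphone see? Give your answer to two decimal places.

89.19 dB SPL

At the listener: L_A = 98.5 − 20·log₁₀(3.0) = 88.958 dB; L_B = 90.8 − 20·log₁₀(5.3) = 76.314 dB.
Combined: 10·log₁₀(10^(88.958/10)+10^(76.314/10)) = 89.19 dB SPL.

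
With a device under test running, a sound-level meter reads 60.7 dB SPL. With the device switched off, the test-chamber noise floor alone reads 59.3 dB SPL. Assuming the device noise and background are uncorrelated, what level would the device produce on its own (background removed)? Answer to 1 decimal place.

55.1 dB SPL

Background correction is a power subtraction:
L_src = 10·log₁₀(10^(60.7/10) − 10^(59.3/10)) = 10·log₁₀(323800) = 55.1 dB SPL.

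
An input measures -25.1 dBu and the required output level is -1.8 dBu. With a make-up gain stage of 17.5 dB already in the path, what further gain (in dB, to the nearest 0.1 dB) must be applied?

5.8 dB

The required make-up gain is the shortfall in the dB sum.
G = -1.8 − (-25.1) − 17.5 = 5.8 dB.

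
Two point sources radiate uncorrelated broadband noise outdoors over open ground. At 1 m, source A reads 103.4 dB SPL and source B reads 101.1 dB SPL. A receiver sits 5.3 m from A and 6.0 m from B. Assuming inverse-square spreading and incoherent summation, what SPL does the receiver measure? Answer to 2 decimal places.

90.56 dB SPL

At the listener: L_A = 103.4 − 20·log₁₀(5.3) = 88.914 dB; L_B = 101.1 − 20·log₁₀(6.0) = 85.537 dB.
Combined: 10·log₁₀(10^(88.914/10)+10^(85.537/10)) = 90.56 dB SPL.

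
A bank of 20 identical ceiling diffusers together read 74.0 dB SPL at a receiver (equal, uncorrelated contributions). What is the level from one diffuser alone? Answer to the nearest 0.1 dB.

20 equal incoherent sources add 10·log₁₀(20) = 13.01 dB over one source.
L_one = 74.0 − 13.01 = 61.0 dB SPL.

61.0 dB SPL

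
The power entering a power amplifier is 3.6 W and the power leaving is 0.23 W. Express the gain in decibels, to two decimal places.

Power is a power quantity, so gain = 10·log₁₀(P_out/P_in).
10·log₁₀(0.23/3.6) = 10·log₁₀(0.06389) = -11.95 dB.

-11.95 dB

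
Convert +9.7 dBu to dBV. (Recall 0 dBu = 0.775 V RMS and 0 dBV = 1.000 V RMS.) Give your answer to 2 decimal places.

+7.49 dBV

The offset between the scales is 20·log₁₀(0.775/1.000) = −2.214 dB.
So dBV = +9.7 − 2.214 = +7.49 dBV.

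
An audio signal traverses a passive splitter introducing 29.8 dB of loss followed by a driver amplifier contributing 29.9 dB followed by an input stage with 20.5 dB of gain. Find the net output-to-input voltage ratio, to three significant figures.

10.7

Net gain = (−29.8) + 29.9 + 20.5 = 20.6 dB.
Voltage ratio = 10^(20.6/20) = 10.7.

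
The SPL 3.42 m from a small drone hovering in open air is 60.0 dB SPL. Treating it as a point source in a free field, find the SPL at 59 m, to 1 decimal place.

35.3 dB SPL

Free-field point source: level drops by 20·log₁₀ of the distance ratio.
ΔL = −20·log₁₀(59/3.42) = -24.74 dB, so L₂ = 60.0 + (-24.74) = 35.3 dB SPL.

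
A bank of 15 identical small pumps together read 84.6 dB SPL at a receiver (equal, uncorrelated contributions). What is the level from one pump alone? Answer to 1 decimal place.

72.8 dB SPL

15 equal incoherent sources add 10·log₁₀(15) = 11.76 dB over one source.
L_one = 84.6 − 11.76 = 72.8 dB SPL.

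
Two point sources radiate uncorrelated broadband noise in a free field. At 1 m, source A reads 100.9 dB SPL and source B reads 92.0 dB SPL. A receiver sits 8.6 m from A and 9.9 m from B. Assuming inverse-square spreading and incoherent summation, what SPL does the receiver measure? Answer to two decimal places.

82.61 dB SPL

At the listener: L_A = 100.9 − 20·log₁₀(8.6) = 82.210 dB; L_B = 92.0 − 20·log₁₀(9.9) = 72.087 dB.
Combined: 10·log₁₀(10^(82.210/10)+10^(72.087/10)) = 82.61 dB SPL.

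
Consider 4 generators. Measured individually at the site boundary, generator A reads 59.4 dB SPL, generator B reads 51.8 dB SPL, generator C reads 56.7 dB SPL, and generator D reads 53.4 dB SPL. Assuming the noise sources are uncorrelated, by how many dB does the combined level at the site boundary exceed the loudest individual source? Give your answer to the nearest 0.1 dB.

2.9 dB

Add the sources as powers (linear), then convert back to dB:
L_total = 10·log₁₀(10^(59.4/10) + 10^(51.8/10) + 10^(56.7/10) + 10^(53.4/10)) = 62.33 dB SPL.
Excess over the loudest (59.4 dB): 62.33 − 59.4 = 2.9 dB.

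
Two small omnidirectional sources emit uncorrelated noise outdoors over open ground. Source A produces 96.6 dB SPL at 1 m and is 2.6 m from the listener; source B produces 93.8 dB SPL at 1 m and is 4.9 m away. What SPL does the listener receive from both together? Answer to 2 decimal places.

At the listener: L_A = 96.6 − 20·log₁₀(2.6) = 88.301 dB; L_B = 93.8 − 20·log₁₀(4.9) = 79.996 dB.
Combined: 10·log₁₀(10^(88.301/10)+10^(79.996/10)) = 88.90 dB SPL.

88.90 dB SPL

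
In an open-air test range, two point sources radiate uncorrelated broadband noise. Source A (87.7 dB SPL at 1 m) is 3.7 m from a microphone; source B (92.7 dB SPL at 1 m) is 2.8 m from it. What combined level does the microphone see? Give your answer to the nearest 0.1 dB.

84.5 dB SPL

At the listener: L_A = 87.7 − 20·log₁₀(3.7) = 76.34 dB; L_B = 92.7 − 20·log₁₀(2.8) = 83.76 dB.
Combined: 10·log₁₀(10^(76.34/10)+10^(83.76/10)) = 84.5 dB SPL.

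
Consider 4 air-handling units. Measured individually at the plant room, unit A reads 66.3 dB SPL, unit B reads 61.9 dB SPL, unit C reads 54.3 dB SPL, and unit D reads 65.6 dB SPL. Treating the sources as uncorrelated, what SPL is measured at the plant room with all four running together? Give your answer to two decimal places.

Uncorrelated sources add in intensity (power), not in dB.
L_total = 10·log₁₀(10^(66.3/10) + 10^(61.9/10) + 10^(54.3/10) + 10^(65.6/10)) = 10·log₁₀(9715000) = 69.87 dB SPL.

69.87 dB SPL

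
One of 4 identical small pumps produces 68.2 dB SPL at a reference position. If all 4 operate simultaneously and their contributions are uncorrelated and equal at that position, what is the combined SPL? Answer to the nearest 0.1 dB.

74.2 dB SPL

4 equal incoherent sources raise the level by 10·log₁₀(4) = 6.02 dB.
L_total = 68.2 + 6.02 = 74.2 dB SPL.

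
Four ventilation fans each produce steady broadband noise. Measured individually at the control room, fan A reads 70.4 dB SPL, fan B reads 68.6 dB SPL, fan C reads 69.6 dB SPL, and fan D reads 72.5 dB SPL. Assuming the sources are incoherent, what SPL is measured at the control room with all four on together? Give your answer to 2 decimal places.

76.54 dB SPL

Add the sources as powers (linear), then convert back to dB:
L_total = 10·log₁₀(10^(70.4/10) + 10^(68.6/10) + 10^(69.6/10) + 10^(72.5/10)) = 10·log₁₀(45110000) = 76.54 dB SPL.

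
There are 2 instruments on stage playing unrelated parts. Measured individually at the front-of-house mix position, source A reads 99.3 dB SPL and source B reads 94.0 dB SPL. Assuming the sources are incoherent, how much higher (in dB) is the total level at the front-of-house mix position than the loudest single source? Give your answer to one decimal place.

1.1 dB

Incoherent sources sum as intensities:
L_total = 10·log₁₀(10^(99.3/10) + 10^(94.0/10)) = 100.42 dB SPL.
Excess over the loudest (99.3 dB): 100.42 − 99.3 = 1.1 dB.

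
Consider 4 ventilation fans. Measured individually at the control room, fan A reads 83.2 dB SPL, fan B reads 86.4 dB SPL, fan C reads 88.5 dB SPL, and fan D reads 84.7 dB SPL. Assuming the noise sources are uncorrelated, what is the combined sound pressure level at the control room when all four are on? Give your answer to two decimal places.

Uncorrelated sources add in intensity (power), not in dB.
L_total = 10·log₁₀(10^(83.2/10) + 10^(86.4/10) + 10^(88.5/10) + 10^(84.7/10)) = 10·log₁₀(1649000000) = 92.17 dB SPL.

92.17 dB SPL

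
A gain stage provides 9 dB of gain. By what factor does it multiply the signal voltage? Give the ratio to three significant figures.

Voltage ratio = 10^(dB/20).
10^(9/20) = 10^(0.4500) = 2.82.

2.82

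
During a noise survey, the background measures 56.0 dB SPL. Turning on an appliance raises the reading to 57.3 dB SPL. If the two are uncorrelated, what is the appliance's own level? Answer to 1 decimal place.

Remove the background by subtracting linear intensities:
L_src = 10·log₁₀(10^(57.3/10) − 10^(56.0/10)) = 10·log₁₀(138900) = 51.4 dB SPL.

51.4 dB SPL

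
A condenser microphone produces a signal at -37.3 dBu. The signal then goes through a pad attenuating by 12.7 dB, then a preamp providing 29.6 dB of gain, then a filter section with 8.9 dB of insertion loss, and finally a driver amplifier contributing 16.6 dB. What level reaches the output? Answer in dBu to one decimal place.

-12.7 dBu

Cascaded gains and losses add directly in dB.
-37.3 − 12.7 + 29.6 − 8.9 + 16.6 = -12.7 dBu.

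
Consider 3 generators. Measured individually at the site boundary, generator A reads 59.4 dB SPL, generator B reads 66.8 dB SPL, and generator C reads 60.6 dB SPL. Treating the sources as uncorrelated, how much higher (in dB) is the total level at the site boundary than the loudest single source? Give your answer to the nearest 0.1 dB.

Add the sources as powers (linear), then convert back to dB:
L_total = 10·log₁₀(10^(59.4/10) + 10^(66.8/10) + 10^(60.6/10)) = 68.33 dB SPL.
Excess over the loudest (66.8 dB): 68.33 − 66.8 = 1.5 dB.

1.5 dB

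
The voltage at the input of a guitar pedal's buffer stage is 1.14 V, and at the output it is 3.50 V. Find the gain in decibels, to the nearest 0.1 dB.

Voltage ratio → dB uses the 20·log₁₀ form:
20·log₁₀(3.50/1.14) = 20·log₁₀(3.070) = 9.7 dB.

9.7 dB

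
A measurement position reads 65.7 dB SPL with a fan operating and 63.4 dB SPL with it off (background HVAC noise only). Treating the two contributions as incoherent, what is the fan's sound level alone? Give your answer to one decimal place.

Subtract intensities: L_src = 10·log₁₀(10^(L_total/10) − 10^(L_bg/10)).
L_src = 10·log₁₀(10^(65.7/10) − 10^(63.4/10)) = 10·log₁₀(1528000) = 61.8 dB SPL.

61.8 dB SPL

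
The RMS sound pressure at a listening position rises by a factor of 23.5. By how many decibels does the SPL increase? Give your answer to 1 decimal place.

SPL change from a pressure ratio uses the 20·log₁₀ form:
20·log₁₀(23.5) = 27.4 dB.

27.4 dB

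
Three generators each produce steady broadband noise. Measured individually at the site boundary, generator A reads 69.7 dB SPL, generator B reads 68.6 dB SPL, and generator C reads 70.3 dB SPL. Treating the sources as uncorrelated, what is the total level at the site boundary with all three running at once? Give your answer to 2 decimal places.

74.36 dB SPL

Uncorrelated sources add in intensity (power), not in dB.
L_total = 10·log₁₀(10^(69.7/10) + 10^(68.6/10) + 10^(70.3/10)) = 10·log₁₀(27290000) = 74.36 dB SPL.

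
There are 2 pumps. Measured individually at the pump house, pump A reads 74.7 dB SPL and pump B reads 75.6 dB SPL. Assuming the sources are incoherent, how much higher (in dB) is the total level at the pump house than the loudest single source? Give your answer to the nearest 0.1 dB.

Incoherent sources sum as intensities:
L_total = 10·log₁₀(10^(74.7/10) + 10^(75.6/10)) = 78.18 dB SPL.
Excess over the loudest (75.6 dB): 78.18 − 75.6 = 2.6 dB.

2.6 dB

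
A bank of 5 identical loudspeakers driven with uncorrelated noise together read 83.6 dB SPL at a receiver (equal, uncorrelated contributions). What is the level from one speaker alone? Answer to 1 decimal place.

5 equal incoherent sources add 10·log₁₀(5) = 6.99 dB over one source.
L_one = 83.6 − 6.99 = 76.6 dB SPL.

76.6 dB SPL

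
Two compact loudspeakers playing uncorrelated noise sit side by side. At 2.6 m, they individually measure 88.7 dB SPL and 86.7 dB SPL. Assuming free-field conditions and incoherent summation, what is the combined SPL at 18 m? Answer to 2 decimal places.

74.02 dB SPL

Combined at 2.6 m: 10·log₁₀(10^(88.7/10)+10^(86.7/10)) = 90.824 dB SPL.
Then apply −20·log₁₀(18/2.6) = -16.806 dB → 74.02 dB SPL.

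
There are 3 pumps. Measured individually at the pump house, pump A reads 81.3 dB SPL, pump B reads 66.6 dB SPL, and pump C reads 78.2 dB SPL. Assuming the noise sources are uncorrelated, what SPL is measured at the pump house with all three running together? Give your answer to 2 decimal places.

83.13 dB SPL

Add the sources as powers (linear), then convert back to dB:
L_total = 10·log₁₀(10^(81.3/10) + 10^(66.6/10) + 10^(78.2/10)) = 10·log₁₀(205500000) = 83.13 dB SPL.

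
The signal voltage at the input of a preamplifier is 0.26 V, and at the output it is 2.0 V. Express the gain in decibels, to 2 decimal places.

Voltage ratio → dB uses the 20·log₁₀ form:
20·log₁₀(2.0/0.26) = 20·log₁₀(7.692) = 17.72 dB.

17.72 dB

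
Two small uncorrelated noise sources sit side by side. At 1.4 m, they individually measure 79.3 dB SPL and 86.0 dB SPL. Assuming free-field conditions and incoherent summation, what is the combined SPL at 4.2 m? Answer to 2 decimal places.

Combined at 1.4 m: 10·log₁₀(10^(79.3/10)+10^(86.0/10)) = 86.841 dB SPL.
Then apply −20·log₁₀(4.2/1.4) = -9.542 dB → 77.30 dB SPL.

77.30 dB SPL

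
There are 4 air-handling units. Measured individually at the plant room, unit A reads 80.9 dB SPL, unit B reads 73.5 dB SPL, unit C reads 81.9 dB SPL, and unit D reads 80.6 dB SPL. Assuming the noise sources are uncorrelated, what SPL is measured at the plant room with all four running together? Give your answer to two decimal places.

Incoherent sources sum as intensities:
L_total = 10·log₁₀(10^(80.9/10) + 10^(73.5/10) + 10^(81.9/10) + 10^(80.6/10)) = 10·log₁₀(415100000) = 86.18 dB SPL.

86.18 dB SPL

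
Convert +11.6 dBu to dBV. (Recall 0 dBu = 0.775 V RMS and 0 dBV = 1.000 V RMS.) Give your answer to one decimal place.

+9.4 dBV

The offset between the scales is 20·log₁₀(0.775/1.000) = −2.214 dB.
So dBV = +11.6 − 2.214 = +9.4 dBV.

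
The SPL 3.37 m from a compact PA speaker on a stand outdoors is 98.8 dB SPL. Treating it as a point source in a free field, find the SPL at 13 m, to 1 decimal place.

Inverse-square spreading gives ΔL = −20·log₁₀(d₂/d₁).
ΔL = −20·log₁₀(13/3.37) = -11.73 dB, so L₂ = 98.8 + (-11.73) = 87.1 dB SPL.

87.1 dB SPL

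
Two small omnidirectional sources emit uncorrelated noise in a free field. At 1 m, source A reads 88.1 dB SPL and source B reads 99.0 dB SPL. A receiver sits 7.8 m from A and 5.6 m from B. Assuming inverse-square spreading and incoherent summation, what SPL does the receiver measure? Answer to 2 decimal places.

At the listener: L_A = 88.1 − 20·log₁₀(7.8) = 70.258 dB; L_B = 99.0 − 20·log₁₀(5.6) = 84.036 dB.
Combined: 10·log₁₀(10^(70.258/10)+10^(84.036/10)) = 84.21 dB SPL.

84.21 dB SPL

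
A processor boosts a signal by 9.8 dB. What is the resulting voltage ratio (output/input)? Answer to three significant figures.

3.09

Voltage ratio = 10^(dB/20).
10^(9.8/20) = 10^(0.4900) = 3.09.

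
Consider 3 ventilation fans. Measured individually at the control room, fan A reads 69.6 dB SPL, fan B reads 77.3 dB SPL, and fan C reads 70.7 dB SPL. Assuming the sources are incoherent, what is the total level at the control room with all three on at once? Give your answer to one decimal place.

Uncorrelated sources add in intensity (power), not in dB.
L_total = 10·log₁₀(10^(69.6/10) + 10^(77.3/10) + 10^(70.7/10)) = 10·log₁₀(74570000) = 78.7 dB SPL.

78.7 dB SPL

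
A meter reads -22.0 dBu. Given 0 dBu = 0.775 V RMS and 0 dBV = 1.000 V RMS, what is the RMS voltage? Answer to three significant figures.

0.0616 V

V = 0.775 V × 10^(-22.0/20).
= 0.775 × 0.07943 = 0.0616 V.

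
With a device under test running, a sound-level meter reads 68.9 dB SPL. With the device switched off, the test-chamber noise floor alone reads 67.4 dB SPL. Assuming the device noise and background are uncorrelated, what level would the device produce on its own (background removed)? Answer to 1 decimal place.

63.6 dB SPL

Subtract intensities: L_src = 10·log₁₀(10^(L_total/10) − 10^(L_bg/10)).
L_src = 10·log₁₀(10^(68.9/10) − 10^(67.4/10)) = 10·log₁₀(2267000) = 63.6 dB SPL.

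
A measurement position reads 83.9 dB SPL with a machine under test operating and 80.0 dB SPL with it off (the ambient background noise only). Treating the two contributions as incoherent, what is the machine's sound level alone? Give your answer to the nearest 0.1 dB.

81.6 dB SPL

Remove the background by subtracting linear intensities:
L_src = 10·log₁₀(10^(83.9/10) − 10^(80.0/10)) = 10·log₁₀(145500000) = 81.6 dB SPL.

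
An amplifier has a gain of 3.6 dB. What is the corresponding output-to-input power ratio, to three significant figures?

2.29

Power ratio = 10^(dB/10).
10^(3.6/10) = 10^(0.3600) = 2.29.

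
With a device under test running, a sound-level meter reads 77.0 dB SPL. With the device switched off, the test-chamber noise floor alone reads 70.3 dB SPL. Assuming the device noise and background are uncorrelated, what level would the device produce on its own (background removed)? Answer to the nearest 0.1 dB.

76.0 dB SPL

Background correction is a power subtraction:
L_src = 10·log₁₀(10^(77.0/10) − 10^(70.3/10)) = 10·log₁₀(39400000) = 76.0 dB SPL.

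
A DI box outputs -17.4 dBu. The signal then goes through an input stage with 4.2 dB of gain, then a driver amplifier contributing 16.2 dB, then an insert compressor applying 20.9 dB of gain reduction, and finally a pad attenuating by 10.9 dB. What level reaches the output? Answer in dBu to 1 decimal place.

-28.8 dBu

In dB, series stages simply add:
-17.4 + 4.2 + 16.2 − 20.9 − 10.9 = -28.8 dBu.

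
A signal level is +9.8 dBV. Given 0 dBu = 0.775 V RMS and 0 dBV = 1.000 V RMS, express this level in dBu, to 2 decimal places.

The offset between the scales is 20·log₁₀(0.775/1.000) = −2.214 dB.
So dBu = +9.8 + 2.214 = +12.01 dBu.

+12.01 dBu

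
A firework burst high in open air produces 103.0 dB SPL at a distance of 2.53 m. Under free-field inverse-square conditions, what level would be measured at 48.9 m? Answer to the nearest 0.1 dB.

Free-field point source: level drops by 20·log₁₀ of the distance ratio.
ΔL = −20·log₁₀(48.9/2.53) = -25.72 dB, so L₂ = 103.0 + (-25.72) = 77.3 dB SPL.

77.3 dB SPL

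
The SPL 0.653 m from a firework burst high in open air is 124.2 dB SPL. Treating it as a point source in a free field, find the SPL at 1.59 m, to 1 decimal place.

116.5 dB SPL

For a point source in a free field, ΔL = −20·log₁₀(d₂/d₁).
ΔL = −20·log₁₀(1.59/0.653) = -7.73 dB, so L₂ = 124.2 + (-7.73) = 116.5 dB SPL.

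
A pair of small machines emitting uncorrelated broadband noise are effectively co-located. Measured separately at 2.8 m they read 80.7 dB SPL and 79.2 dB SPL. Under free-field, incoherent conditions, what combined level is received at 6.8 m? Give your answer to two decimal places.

Combined at 2.8 m: 10·log₁₀(10^(80.7/10)+10^(79.2/10)) = 83.025 dB SPL.
Then apply −20·log₁₀(6.8/2.8) = -7.707 dB → 75.32 dB SPL.

75.32 dB SPL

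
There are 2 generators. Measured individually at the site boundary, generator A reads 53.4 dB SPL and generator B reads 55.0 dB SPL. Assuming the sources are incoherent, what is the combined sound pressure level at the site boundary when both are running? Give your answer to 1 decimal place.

Uncorrelated sources add in intensity (power), not in dB.
L_total = 10·log₁₀(10^(53.4/10) + 10^(55.0/10)) = 10·log₁₀(535000) = 57.3 dB SPL.

57.3 dB SPL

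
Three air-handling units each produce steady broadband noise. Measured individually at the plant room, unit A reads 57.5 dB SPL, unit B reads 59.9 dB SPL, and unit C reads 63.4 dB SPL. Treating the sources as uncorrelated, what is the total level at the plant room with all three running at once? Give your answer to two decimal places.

Add the sources as powers (linear), then convert back to dB:
L_total = 10·log₁₀(10^(57.5/10) + 10^(59.9/10) + 10^(63.4/10)) = 10·log₁₀(3727000) = 65.71 dB SPL.

65.71 dB SPL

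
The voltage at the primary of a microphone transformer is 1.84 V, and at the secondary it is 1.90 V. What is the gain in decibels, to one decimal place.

0.3 dB

For a voltage ratio, dB = 20·log₁₀(V₂/V₁).
20·log₁₀(1.90/1.84) = 20·log₁₀(1.033) = 0.3 dB.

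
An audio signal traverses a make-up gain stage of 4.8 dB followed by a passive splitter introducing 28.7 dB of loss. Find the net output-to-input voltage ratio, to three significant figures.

0.0638

Net gain = 4.8 + (−28.7) = -23.9 dB.
Voltage ratio = 10^(-23.9/20) = 0.0638.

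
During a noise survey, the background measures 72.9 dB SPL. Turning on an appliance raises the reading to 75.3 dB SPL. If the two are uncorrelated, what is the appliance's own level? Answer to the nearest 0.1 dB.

Subtract intensities: L_src = 10·log₁₀(10^(L_total/10) − 10^(L_bg/10)).
L_src = 10·log₁₀(10^(75.3/10) − 10^(72.9/10)) = 10·log₁₀(14390000) = 71.6 dB SPL.

71.6 dB SPL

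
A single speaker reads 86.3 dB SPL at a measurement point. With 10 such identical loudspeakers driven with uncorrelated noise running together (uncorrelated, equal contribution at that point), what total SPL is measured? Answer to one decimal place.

96.3 dB SPL

10 equal incoherent sources raise the level by 10·log₁₀(10) = 10.00 dB.
L_total = 86.3 + 10.00 = 96.3 dB SPL.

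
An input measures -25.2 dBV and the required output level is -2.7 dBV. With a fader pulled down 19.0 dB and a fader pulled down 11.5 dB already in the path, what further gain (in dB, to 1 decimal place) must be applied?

The required make-up gain is the shortfall in the dB sum.
G = -2.7 − (-25.2) + 19.0 + 11.5 = 53.0 dB.

53.0 dB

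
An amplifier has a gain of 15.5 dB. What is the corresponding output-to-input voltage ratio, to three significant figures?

Voltage ratio = 10^(dB/20).
10^(15.5/20) = 10^(0.7750) = 5.96.

5.96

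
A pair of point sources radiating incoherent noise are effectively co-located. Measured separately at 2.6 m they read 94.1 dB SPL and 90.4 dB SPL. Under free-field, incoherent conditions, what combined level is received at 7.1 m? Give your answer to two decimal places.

86.92 dB SPL

Combined at 2.6 m: 10·log₁₀(10^(94.1/10)+10^(90.4/10)) = 95.643 dB SPL.
Then apply −20·log₁₀(7.1/2.6) = -8.726 dB → 86.92 dB SPL.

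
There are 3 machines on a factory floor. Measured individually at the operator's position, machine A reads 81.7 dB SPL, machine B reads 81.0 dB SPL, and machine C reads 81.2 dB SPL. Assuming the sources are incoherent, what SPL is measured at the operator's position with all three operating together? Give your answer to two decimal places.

Incoherent sources sum as intensities:
L_total = 10·log₁₀(10^(81.7/10) + 10^(81.0/10) + 10^(81.2/10)) = 10·log₁₀(405600000) = 86.08 dB SPL.

86.08 dB SPL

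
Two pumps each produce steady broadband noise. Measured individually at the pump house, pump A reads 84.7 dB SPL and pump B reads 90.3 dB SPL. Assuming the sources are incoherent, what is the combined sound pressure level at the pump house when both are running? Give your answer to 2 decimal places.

Uncorrelated sources add in intensity (power), not in dB.
L_total = 10·log₁₀(10^(84.7/10) + 10^(90.3/10)) = 10·log₁₀(1367000000) = 91.36 dB SPL.

91.36 dB SPL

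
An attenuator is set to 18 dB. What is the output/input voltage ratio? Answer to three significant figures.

0.126

Voltage ratio = 10^(dB/20).
10^(-18/20) = 10^(-0.9000) = 0.126.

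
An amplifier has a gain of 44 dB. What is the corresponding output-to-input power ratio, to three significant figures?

25100

Power ratio = 10^(dB/10).
10^(44/10) = 10^(4.400) = 25100.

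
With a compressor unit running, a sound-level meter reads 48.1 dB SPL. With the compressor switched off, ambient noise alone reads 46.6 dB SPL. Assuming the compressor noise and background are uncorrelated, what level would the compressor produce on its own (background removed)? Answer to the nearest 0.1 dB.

42.8 dB SPL

Subtract intensities: L_src = 10·log₁₀(10^(L_total/10) − 10^(L_bg/10)).
L_src = 10·log₁₀(10^(48.1/10) − 10^(46.6/10)) = 10·log₁₀(18860) = 42.8 dB SPL.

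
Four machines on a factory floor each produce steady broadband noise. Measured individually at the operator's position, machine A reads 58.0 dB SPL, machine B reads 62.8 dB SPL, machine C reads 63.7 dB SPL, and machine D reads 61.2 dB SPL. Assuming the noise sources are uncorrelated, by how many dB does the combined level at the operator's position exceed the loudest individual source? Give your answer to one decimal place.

Uncorrelated sources add in intensity (power), not in dB.
L_total = 10·log₁₀(10^(58.0/10) + 10^(62.8/10) + 10^(63.7/10) + 10^(61.2/10)) = 67.92 dB SPL.
Excess over the loudest (63.7 dB): 67.92 − 63.7 = 4.2 dB.

4.2 dB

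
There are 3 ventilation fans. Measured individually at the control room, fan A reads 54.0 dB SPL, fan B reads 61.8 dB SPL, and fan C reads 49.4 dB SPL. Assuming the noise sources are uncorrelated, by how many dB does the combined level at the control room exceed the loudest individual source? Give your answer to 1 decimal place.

0.9 dB

Uncorrelated sources add in intensity (power), not in dB.
L_total = 10·log₁₀(10^(54.0/10) + 10^(61.8/10) + 10^(49.4/10)) = 62.68 dB SPL.
Excess over the loudest (61.8 dB): 62.68 − 61.8 = 0.9 dB.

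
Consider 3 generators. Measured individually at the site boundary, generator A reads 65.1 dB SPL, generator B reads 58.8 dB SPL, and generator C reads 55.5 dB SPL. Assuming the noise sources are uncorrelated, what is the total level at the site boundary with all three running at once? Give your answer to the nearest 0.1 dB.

Add the sources as powers (linear), then convert back to dB:
L_total = 10·log₁₀(10^(65.1/10) + 10^(58.8/10) + 10^(55.5/10)) = 10·log₁₀(4349000) = 66.4 dB SPL.

66.4 dB SPL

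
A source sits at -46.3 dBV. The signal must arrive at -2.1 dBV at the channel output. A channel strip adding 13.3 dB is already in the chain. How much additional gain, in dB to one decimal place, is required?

The required make-up gain is the shortfall in the dB sum.
G = -2.1 − (-46.3) − 13.3 = 30.9 dB.

30.9 dB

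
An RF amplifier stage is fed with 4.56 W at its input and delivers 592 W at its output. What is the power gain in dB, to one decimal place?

Power is a power quantity, so gain = 10·log₁₀(P_out/P_in).
10·log₁₀(592/4.56) = 10·log₁₀(129.8) = 21.1 dB.

21.1 dB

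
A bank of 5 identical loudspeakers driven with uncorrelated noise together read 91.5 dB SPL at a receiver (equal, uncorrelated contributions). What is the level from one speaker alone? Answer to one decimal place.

84.5 dB SPL

5 equal incoherent sources add 10·log₁₀(5) = 6.99 dB over one source.
L_one = 91.5 − 6.99 = 84.5 dB SPL.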